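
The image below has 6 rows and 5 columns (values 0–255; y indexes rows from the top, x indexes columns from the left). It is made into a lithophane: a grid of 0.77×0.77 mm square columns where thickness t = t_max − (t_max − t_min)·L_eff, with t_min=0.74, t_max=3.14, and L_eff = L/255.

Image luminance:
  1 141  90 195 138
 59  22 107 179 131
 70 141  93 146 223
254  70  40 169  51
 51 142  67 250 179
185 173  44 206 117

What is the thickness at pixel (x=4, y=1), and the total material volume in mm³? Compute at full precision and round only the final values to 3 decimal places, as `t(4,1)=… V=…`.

span = t_max - t_min = 3.14 - 0.74 = 2.400
L(4,1) = 131, L_eff = 131/255 = 0.513725
t(4,1) = 3.14 - 2.400·0.513725 = 1.907
Σt over all 6·5 pixels = 25099/425 ≈ 59.0564706
V = pitch²·Σt = 0.77²·25099/425 = 35.015

t(4,1)=1.907 V=35.015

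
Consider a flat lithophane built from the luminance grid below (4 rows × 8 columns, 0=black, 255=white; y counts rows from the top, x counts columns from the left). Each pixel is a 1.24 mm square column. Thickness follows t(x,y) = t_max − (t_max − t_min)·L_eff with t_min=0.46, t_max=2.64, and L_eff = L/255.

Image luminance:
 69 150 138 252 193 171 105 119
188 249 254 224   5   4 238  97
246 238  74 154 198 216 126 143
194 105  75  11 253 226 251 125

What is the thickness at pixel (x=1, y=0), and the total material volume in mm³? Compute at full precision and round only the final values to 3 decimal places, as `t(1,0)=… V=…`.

span = t_max - t_min = 2.64 - 0.46 = 2.180
L(1,0) = 150, L_eff = 150/255 = 0.588235
t(1,0) = 2.64 - 2.180·0.588235 = 1.358
Σt over all 4·8 pixels = 174067/4250 ≈ 40.9569412
V = pitch²·Σt = 1.24²·174067/4250 = 62.975

t(1,0)=1.358 V=62.975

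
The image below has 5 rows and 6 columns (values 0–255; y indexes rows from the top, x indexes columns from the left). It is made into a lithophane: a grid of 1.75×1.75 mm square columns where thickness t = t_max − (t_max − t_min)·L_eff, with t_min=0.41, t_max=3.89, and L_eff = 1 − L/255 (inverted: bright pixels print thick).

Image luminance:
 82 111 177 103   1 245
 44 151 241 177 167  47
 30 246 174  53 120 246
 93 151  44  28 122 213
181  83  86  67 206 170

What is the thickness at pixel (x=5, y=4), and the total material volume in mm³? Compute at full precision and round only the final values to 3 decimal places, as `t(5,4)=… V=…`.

span = t_max - t_min = 3.89 - 0.41 = 3.480
L(5,4) = 170, L_eff = 1 - 170/255 = 0.333333 (inverted)
t(5,4) = 3.89 - 3.480·0.333333 = 2.730
Σt over all 5·6 pixels = 64.964
V = pitch²·Σt = 1.75²·64.964 = 198.952

t(5,4)=2.730 V=198.952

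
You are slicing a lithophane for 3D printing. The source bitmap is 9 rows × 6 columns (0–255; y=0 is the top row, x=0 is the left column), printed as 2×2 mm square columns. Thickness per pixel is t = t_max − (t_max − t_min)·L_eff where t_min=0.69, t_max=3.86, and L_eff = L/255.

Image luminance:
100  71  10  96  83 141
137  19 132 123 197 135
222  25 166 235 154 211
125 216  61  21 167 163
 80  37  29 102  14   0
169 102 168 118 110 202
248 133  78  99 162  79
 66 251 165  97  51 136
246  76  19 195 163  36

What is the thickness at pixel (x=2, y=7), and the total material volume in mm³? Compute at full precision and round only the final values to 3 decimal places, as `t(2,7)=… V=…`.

span = t_max - t_min = 3.86 - 0.69 = 3.170
L(2,7) = 165, L_eff = 165/255 = 0.647059
t(2,7) = 3.86 - 3.170·0.647059 = 1.809
Σt over all 9·6 pixels = 1091141/8500 ≈ 128.3695294
V = pitch²·Σt = 2²·1091141/8500 = 513.478

t(2,7)=1.809 V=513.478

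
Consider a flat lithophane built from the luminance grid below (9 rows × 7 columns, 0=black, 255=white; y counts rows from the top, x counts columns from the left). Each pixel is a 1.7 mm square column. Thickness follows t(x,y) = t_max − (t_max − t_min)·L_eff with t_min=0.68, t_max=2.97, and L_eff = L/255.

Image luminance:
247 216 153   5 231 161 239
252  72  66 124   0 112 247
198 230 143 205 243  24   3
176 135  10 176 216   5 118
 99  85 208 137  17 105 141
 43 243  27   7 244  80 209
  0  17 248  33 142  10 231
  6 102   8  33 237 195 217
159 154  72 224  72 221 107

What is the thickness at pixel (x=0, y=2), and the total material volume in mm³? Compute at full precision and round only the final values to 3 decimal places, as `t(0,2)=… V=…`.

t(0,2)=1.192 V=329.488

span = t_max - t_min = 2.97 - 0.68 = 2.290
L(0,2) = 198, L_eff = 198/255 = 0.776471
t(0,2) = 2.97 - 2.290·0.776471 = 1.192
Σt over all 9·7 pixels = 581449/5100 ≈ 114.0096078
V = pitch²·Σt = 1.7²·581449/5100 = 329.488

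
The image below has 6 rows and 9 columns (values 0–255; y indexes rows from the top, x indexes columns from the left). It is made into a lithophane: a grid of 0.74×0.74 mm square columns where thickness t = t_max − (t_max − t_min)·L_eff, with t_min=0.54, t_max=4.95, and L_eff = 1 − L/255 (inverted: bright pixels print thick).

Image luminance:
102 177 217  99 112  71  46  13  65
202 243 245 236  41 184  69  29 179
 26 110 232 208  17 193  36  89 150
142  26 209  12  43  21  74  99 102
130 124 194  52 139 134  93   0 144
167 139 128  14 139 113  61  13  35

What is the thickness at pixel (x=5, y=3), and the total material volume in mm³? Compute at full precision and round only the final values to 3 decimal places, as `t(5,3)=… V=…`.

t(5,3)=0.903 V=72.202

span = t_max - t_min = 4.95 - 0.54 = 4.410
L(5,3) = 21, L_eff = 1 - 21/255 = 0.917647 (inverted)
t(5,3) = 4.95 - 4.410·0.917647 = 0.903
Σt over all 6·9 pixels = 560373/4250 ≈ 131.8524706
V = pitch²·Σt = 0.74²·560373/4250 = 72.202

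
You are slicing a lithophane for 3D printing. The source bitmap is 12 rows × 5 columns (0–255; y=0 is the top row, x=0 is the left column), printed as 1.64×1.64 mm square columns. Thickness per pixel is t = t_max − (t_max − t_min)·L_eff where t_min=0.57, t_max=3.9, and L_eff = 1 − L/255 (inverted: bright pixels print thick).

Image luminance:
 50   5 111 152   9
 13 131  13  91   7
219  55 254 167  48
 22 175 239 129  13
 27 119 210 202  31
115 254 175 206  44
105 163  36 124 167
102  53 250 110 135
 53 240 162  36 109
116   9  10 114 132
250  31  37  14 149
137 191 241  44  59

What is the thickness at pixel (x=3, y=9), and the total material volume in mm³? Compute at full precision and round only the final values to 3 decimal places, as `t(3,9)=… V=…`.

span = t_max - t_min = 3.9 - 0.57 = 3.330
L(3,9) = 114, L_eff = 1 - 114/255 = 0.552941 (inverted)
t(3,9) = 3.9 - 3.330·0.552941 = 2.059
Σt over all 12·5 pixels = 206103/1700 ≈ 121.2370588
V = pitch²·Σt = 1.64²·206103/1700 = 326.079

t(3,9)=2.059 V=326.079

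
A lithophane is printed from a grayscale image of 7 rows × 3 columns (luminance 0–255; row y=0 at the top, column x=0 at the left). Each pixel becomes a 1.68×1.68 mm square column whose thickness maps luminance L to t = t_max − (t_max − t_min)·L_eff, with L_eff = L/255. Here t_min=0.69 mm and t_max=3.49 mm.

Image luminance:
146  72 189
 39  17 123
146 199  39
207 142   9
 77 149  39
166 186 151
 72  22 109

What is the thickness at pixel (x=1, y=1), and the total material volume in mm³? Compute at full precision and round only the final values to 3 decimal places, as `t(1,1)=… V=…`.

span = t_max - t_min = 3.49 - 0.69 = 2.800
L(1,1) = 17, L_eff = 17/255 = 0.066667
t(1,1) = 3.49 - 2.800·0.066667 = 3.303
Σt over all 7·3 pixels = 49007/1020 ≈ 48.0460784
V = pitch²·Σt = 1.68²·49007/1020 = 135.605

t(1,1)=3.303 V=135.605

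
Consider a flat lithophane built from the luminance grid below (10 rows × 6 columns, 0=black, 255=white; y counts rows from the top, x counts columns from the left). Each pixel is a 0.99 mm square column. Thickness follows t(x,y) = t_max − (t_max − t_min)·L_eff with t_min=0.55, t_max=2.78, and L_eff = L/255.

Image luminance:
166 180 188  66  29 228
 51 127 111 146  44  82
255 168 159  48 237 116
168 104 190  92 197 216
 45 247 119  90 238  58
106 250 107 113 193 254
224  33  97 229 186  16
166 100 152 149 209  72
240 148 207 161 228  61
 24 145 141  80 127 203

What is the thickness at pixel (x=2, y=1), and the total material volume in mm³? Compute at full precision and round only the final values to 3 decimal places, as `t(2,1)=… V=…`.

span = t_max - t_min = 2.78 - 0.55 = 2.230
L(2,1) = 111, L_eff = 111/255 = 0.435294
t(2,1) = 2.78 - 2.230·0.435294 = 1.809
Σt over all 10·6 pixels = 389787/4250 ≈ 91.7145882
V = pitch²·Σt = 0.99²·389787/4250 = 89.889

t(2,1)=1.809 V=89.889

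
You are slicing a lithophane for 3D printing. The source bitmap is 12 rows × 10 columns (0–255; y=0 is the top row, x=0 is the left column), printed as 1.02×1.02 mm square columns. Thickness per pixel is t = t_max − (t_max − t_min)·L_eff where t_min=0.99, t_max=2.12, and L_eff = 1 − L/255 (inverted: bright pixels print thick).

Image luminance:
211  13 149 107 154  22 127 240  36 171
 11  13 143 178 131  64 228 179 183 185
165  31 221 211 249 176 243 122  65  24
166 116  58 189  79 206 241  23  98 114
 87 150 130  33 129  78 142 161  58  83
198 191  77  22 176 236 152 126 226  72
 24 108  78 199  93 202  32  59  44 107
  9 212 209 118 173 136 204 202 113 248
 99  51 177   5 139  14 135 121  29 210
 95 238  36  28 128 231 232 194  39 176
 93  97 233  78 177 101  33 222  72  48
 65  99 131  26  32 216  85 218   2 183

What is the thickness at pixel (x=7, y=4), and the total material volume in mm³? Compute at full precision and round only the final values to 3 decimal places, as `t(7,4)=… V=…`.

span = t_max - t_min = 2.12 - 0.99 = 1.130
L(7,4) = 161, L_eff = 1 - 161/255 = 0.368627 (inverted)
t(7,4) = 2.12 - 1.130·0.368627 = 1.703
Σt over all 12·10 pixels = 1575817/8500 ≈ 185.3902353
V = pitch²·Σt = 1.02²·1575817/8500 = 192.880

t(7,4)=1.703 V=192.880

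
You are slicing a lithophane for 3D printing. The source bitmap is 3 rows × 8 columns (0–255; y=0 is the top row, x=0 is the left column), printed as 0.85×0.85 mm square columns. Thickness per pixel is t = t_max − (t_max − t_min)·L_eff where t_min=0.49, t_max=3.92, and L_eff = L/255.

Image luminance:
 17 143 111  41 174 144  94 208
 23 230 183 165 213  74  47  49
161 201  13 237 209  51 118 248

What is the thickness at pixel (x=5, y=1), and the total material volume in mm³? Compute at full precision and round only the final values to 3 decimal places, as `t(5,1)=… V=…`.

t(5,1)=2.925 V=37.321

span = t_max - t_min = 3.92 - 0.49 = 3.430
L(5,1) = 74, L_eff = 74/255 = 0.290196
t(5,1) = 3.92 - 3.430·0.290196 = 2.925
Σt over all 3·8 pixels = 658609/12750 ≈ 51.6556078
V = pitch²·Σt = 0.85²·658609/12750 = 37.321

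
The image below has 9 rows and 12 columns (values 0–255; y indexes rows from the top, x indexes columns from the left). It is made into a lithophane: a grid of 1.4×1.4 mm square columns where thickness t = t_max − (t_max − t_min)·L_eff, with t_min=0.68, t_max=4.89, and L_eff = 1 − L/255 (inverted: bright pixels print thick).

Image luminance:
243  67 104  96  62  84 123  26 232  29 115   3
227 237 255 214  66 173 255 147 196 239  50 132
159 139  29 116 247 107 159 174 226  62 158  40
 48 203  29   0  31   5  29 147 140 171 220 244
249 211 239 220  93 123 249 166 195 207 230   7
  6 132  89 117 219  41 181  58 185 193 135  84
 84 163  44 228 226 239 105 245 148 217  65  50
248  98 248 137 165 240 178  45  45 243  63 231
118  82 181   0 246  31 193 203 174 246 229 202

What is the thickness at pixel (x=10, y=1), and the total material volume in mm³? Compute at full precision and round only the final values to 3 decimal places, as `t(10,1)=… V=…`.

t(10,1)=1.505 V=647.031

span = t_max - t_min = 4.89 - 0.68 = 4.210
L(10,1) = 50, L_eff = 1 - 50/255 = 0.803922 (inverted)
t(10,1) = 4.89 - 4.210·0.803922 = 1.505
Σt over all 9·12 pixels = 8418007/25500 ≈ 330.1179216
V = pitch²·Σt = 1.4²·8418007/25500 = 647.031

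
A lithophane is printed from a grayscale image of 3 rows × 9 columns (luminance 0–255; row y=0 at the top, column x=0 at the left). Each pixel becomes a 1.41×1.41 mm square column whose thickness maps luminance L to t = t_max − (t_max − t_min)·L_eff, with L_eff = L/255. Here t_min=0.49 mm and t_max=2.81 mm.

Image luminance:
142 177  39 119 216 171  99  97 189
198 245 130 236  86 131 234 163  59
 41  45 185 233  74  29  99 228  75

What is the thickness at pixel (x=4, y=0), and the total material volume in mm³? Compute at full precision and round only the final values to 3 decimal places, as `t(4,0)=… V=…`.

span = t_max - t_min = 2.81 - 0.49 = 2.320
L(4,0) = 216, L_eff = 216/255 = 0.847059
t(4,0) = 2.81 - 2.320·0.847059 = 0.845
Σt over all 3·9 pixels = 12553/300 ≈ 41.8433333
V = pitch²·Σt = 1.41²·12553/300 = 83.189

t(4,0)=0.845 V=83.189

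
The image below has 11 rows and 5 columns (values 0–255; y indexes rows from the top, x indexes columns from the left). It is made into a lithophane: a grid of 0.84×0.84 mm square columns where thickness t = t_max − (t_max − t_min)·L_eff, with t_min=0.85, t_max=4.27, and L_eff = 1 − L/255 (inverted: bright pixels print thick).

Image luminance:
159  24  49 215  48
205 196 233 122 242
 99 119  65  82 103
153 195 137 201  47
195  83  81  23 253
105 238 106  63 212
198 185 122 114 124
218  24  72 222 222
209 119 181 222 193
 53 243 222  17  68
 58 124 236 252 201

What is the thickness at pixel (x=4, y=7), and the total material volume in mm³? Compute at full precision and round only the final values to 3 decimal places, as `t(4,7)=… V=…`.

span = t_max - t_min = 4.27 - 0.85 = 3.420
L(4,7) = 222, L_eff = 1 - 222/255 = 0.129412 (inverted)
t(4,7) = 4.27 - 3.420·0.129412 = 3.827
Σt over all 11·5 pixels = 1303903/8500 ≈ 153.4003529
V = pitch²·Σt = 0.84²·1303903/8500 = 108.239

t(4,7)=3.827 V=108.239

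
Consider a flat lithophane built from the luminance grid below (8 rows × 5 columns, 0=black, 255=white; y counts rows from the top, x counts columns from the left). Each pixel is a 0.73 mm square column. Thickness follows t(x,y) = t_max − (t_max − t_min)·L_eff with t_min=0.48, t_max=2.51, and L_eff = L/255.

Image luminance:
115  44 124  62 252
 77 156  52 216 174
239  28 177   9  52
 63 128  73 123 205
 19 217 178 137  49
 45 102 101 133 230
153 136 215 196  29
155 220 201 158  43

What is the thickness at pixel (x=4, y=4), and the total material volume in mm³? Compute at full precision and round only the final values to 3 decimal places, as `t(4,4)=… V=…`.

t(4,4)=2.120 V=31.927

span = t_max - t_min = 2.51 - 0.48 = 2.030
L(4,4) = 49, L_eff = 49/255 = 0.192157
t(4,4) = 2.51 - 2.030·0.192157 = 2.120
Σt over all 8·5 pixels = 763871/12750 ≈ 59.9114510
V = pitch²·Σt = 0.73²·763871/12750 = 31.927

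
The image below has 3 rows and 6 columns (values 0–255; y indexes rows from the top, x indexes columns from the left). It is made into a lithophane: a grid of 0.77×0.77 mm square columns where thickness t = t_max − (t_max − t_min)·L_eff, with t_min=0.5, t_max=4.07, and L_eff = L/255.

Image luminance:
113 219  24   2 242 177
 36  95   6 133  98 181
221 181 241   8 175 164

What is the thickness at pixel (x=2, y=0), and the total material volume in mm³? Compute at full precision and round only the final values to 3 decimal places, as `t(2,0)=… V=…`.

t(2,0)=3.734 V=24.212

span = t_max - t_min = 4.07 - 0.5 = 3.570
L(2,0) = 24, L_eff = 24/255 = 0.094118
t(2,0) = 4.07 - 3.570·0.094118 = 3.734
Σt over all 3·6 pixels = 40.836
V = pitch²·Σt = 0.77²·40.836 = 24.212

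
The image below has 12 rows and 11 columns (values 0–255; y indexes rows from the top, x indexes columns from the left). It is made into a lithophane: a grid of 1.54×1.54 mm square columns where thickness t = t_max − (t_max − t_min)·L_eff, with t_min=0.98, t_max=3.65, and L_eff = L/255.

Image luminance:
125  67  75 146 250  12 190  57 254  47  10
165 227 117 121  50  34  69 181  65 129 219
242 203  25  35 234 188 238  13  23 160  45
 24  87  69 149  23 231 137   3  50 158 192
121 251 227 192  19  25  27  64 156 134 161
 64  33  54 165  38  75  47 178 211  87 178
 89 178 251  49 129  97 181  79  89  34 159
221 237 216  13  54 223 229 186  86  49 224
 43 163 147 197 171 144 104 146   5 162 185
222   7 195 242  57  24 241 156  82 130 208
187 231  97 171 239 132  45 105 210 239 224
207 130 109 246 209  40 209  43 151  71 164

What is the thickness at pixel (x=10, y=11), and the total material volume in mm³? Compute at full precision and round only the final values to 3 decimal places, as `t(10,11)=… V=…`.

t(10,11)=1.933 V=715.302

span = t_max - t_min = 3.65 - 0.98 = 2.670
L(10,11) = 164, L_eff = 164/255 = 0.643137
t(10,11) = 3.65 - 2.670·0.643137 = 1.933
Σt over all 12·11 pixels = 2563699/8500 ≈ 301.6116471
V = pitch²·Σt = 1.54²·2563699/8500 = 715.302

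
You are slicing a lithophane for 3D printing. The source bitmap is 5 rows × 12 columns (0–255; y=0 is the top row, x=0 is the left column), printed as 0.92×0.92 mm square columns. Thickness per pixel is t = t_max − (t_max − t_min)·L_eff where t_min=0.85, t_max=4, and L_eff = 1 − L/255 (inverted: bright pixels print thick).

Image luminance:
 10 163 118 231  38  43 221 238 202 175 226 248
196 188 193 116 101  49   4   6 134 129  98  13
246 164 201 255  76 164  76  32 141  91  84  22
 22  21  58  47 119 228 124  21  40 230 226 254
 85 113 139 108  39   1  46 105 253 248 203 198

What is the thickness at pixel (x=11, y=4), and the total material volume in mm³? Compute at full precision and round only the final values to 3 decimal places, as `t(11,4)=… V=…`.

t(11,4)=3.296 V=122.838

span = t_max - t_min = 4 - 0.85 = 3.150
L(11,4) = 198, L_eff = 1 - 198/255 = 0.223529 (inverted)
t(11,4) = 4 - 3.150·0.223529 = 3.296
Σt over all 5·12 pixels = 12336/85 ≈ 145.1294118
V = pitch²·Σt = 0.92²·12336/85 = 122.838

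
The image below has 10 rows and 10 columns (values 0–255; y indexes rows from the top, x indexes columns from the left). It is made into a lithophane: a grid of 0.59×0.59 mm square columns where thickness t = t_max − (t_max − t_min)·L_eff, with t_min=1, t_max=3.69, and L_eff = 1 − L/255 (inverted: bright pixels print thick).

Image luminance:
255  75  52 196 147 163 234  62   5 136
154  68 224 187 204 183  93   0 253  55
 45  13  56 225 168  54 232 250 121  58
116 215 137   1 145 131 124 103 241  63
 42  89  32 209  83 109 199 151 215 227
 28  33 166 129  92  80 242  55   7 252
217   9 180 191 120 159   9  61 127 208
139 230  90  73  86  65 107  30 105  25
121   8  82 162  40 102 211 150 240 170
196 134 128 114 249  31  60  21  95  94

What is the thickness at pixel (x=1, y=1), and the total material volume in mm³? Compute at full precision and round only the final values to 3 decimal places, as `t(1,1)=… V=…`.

span = t_max - t_min = 3.69 - 1 = 2.690
L(1,1) = 68, L_eff = 1 - 68/255 = 0.733333 (inverted)
t(1,1) = 3.69 - 2.690·0.733333 = 1.717
Σt over all 10·10 pixels = 5864887/25500 ≈ 229.9955686
V = pitch²·Σt = 0.59²·5864887/25500 = 80.061

t(1,1)=1.717 V=80.061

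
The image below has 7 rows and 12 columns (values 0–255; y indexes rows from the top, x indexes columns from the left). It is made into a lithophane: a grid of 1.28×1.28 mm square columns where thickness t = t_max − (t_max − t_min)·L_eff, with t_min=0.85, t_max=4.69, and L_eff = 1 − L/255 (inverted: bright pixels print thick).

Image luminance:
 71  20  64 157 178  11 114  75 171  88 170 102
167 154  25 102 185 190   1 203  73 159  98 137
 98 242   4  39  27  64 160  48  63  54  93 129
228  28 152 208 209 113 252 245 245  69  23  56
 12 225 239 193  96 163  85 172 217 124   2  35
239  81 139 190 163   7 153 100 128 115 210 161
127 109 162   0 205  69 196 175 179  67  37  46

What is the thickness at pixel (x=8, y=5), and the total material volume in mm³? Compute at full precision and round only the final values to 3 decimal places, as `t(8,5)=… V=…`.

span = t_max - t_min = 4.69 - 0.85 = 3.840
L(8,5) = 128, L_eff = 1 - 128/255 = 0.498039 (inverted)
t(8,5) = 4.69 - 3.840·0.498039 = 2.778
Σt over all 7·12 pixels = 95529/425 ≈ 224.7741176
V = pitch²·Σt = 1.28²·95529/425 = 368.270

t(8,5)=2.778 V=368.270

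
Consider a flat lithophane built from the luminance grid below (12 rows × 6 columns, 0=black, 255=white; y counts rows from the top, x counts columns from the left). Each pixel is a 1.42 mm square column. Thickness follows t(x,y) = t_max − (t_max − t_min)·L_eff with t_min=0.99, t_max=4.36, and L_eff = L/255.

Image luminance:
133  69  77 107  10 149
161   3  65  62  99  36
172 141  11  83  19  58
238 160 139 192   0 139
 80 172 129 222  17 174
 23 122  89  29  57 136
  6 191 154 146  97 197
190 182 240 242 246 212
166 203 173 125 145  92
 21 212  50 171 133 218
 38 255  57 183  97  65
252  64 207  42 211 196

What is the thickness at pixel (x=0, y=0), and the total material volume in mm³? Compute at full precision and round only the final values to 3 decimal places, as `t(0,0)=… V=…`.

span = t_max - t_min = 4.36 - 0.99 = 3.370
L(0,0) = 133, L_eff = 133/255 = 0.521569
t(0,0) = 4.36 - 3.370·0.521569 = 2.602
Σt over all 12·6 pixels = 1238609/6375 ≈ 194.2916078
V = pitch²·Σt = 1.42²·1238609/6375 = 391.770

t(0,0)=2.602 V=391.770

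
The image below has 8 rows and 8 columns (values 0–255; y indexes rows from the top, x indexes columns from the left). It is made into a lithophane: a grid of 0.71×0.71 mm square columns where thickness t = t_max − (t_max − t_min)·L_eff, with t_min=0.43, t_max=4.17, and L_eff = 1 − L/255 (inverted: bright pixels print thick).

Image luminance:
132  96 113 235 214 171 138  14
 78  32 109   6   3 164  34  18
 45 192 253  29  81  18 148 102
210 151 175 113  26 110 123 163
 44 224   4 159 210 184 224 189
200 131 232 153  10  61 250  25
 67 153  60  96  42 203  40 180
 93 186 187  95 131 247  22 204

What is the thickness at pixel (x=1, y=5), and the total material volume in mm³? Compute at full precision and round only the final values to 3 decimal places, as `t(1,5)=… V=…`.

t(1,5)=2.351 V=71.557

span = t_max - t_min = 4.17 - 0.43 = 3.740
L(1,5) = 131, L_eff = 1 - 131/255 = 0.486275 (inverted)
t(1,5) = 4.17 - 3.740·0.486275 = 2.351
Σt over all 8·8 pixels = 53231/375 ≈ 141.9493333
V = pitch²·Σt = 0.71²·53231/375 = 71.557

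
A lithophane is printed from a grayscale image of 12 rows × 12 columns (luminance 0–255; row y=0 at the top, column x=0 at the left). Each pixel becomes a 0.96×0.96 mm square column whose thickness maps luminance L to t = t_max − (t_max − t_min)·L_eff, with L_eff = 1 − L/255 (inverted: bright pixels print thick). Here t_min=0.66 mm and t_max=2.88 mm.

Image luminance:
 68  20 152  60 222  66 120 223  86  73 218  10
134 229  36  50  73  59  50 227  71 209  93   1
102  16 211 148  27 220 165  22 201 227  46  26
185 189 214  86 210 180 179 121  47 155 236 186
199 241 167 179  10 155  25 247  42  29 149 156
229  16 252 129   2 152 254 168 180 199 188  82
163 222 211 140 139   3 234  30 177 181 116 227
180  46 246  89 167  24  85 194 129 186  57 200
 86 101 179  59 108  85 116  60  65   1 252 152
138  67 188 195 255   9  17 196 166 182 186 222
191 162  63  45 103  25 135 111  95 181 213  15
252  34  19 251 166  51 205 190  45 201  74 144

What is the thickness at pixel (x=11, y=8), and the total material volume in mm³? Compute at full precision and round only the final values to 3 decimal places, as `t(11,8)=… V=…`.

t(11,8)=1.983 V=239.238

span = t_max - t_min = 2.88 - 0.66 = 2.220
L(11,8) = 152, L_eff = 1 - 152/255 = 0.403922 (inverted)
t(11,8) = 2.88 - 2.220·0.403922 = 1.983
Σt over all 12·12 pixels = 1103257/4250 ≈ 259.5898824
V = pitch²·Σt = 0.96²·1103257/4250 = 239.238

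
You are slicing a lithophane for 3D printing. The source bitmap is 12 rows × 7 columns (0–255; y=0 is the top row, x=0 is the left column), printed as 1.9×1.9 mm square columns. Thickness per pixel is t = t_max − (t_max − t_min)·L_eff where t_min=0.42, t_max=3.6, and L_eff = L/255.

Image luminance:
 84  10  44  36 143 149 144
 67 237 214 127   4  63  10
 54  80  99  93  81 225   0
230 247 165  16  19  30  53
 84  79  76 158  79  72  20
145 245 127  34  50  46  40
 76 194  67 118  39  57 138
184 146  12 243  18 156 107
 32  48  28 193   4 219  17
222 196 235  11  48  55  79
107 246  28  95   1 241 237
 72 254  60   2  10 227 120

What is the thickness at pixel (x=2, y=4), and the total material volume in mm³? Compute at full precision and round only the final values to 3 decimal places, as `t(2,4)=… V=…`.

t(2,4)=2.652 V=703.557

span = t_max - t_min = 3.6 - 0.42 = 3.180
L(2,4) = 76, L_eff = 76/255 = 0.298039
t(2,4) = 3.6 - 3.180·0.298039 = 2.652
Σt over all 12·7 pixels = 828287/4250 ≈ 194.8910588
V = pitch²·Σt = 1.9²·828287/4250 = 703.557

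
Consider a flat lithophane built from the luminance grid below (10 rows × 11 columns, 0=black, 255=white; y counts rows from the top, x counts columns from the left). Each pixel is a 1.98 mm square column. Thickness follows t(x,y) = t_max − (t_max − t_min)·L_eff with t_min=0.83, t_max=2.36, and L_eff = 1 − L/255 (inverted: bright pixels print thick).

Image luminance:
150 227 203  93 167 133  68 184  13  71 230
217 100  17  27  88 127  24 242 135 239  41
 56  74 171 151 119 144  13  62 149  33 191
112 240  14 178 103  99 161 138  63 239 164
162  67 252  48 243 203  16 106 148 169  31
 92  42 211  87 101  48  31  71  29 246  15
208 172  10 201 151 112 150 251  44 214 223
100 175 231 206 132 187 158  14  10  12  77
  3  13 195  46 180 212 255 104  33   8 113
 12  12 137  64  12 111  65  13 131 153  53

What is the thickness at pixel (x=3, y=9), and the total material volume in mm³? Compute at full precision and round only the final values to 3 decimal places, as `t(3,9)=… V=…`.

t(3,9)=1.214 V=660.219

span = t_max - t_min = 2.36 - 0.83 = 1.530
L(3,9) = 64, L_eff = 1 - 64/255 = 0.749020 (inverted)
t(3,9) = 2.36 - 1.530·0.749020 = 1.214
Σt over all 10·11 pixels = 168.406
V = pitch²·Σt = 1.98²·168.406 = 660.219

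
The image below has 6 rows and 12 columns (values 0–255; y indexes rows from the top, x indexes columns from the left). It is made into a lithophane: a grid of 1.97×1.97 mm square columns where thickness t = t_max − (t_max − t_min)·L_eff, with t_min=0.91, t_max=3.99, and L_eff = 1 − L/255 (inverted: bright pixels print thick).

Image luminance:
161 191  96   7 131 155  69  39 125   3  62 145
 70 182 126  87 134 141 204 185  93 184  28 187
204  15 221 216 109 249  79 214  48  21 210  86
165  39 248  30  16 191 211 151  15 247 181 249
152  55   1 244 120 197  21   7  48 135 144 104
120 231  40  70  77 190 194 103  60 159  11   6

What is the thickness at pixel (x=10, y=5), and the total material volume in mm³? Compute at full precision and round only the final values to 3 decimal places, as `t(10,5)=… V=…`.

t(10,5)=1.043 V=662.513

span = t_max - t_min = 3.99 - 0.91 = 3.080
L(10,5) = 11, L_eff = 1 - 11/255 = 0.956863 (inverted)
t(10,5) = 3.99 - 3.080·0.956863 = 1.043
Σt over all 6·12 pixels = 362761/2125 ≈ 170.7110588
V = pitch²·Σt = 1.97²·362761/2125 = 662.513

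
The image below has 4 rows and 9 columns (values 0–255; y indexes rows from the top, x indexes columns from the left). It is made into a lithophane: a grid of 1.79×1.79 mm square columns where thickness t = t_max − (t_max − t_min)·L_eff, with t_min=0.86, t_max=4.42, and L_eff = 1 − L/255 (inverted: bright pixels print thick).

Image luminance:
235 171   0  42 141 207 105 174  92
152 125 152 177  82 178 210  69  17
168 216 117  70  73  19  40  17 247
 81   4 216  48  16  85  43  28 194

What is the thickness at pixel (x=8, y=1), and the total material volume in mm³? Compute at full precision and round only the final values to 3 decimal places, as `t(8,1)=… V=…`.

t(8,1)=1.097 V=278.618

span = t_max - t_min = 4.42 - 0.86 = 3.560
L(8,1) = 17, L_eff = 1 - 17/255 = 0.933333 (inverted)
t(8,1) = 4.42 - 3.560·0.933333 = 1.097
Σt over all 4·9 pixels = 184783/2125 ≈ 86.9567059
V = pitch²·Σt = 1.79²·184783/2125 = 278.618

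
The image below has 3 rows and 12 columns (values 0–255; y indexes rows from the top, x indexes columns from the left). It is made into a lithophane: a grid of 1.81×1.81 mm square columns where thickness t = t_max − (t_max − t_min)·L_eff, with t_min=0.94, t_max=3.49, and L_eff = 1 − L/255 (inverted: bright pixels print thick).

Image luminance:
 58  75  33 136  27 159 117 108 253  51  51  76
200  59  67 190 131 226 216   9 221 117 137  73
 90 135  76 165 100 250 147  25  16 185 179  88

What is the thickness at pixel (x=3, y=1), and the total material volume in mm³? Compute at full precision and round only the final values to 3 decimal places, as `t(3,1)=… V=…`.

span = t_max - t_min = 3.49 - 0.94 = 2.550
L(3,1) = 190, L_eff = 1 - 190/255 = 0.254902 (inverted)
t(3,1) = 3.49 - 2.550·0.254902 = 2.840
Σt over all 3·12 pixels = 76.3
V = pitch²·Σt = 1.81²·76.3 = 249.966

t(3,1)=2.840 V=249.966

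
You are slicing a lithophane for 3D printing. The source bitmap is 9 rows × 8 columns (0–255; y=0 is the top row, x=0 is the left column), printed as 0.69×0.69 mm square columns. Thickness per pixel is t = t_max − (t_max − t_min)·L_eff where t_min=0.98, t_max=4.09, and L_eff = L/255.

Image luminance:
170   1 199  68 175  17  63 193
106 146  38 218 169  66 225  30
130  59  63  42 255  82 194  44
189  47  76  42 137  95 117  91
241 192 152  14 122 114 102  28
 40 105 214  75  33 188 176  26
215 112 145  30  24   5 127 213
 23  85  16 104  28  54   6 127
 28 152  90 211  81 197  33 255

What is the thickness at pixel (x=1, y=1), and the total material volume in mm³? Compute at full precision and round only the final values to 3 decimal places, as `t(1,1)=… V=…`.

t(1,1)=2.309 V=95.317

span = t_max - t_min = 4.09 - 0.98 = 3.110
L(1,1) = 146, L_eff = 146/255 = 0.572549
t(1,1) = 4.09 - 3.110·0.572549 = 2.309
Σt over all 9·8 pixels = 510521/2550 ≈ 200.2043137
V = pitch²·Σt = 0.69²·510521/2550 = 95.317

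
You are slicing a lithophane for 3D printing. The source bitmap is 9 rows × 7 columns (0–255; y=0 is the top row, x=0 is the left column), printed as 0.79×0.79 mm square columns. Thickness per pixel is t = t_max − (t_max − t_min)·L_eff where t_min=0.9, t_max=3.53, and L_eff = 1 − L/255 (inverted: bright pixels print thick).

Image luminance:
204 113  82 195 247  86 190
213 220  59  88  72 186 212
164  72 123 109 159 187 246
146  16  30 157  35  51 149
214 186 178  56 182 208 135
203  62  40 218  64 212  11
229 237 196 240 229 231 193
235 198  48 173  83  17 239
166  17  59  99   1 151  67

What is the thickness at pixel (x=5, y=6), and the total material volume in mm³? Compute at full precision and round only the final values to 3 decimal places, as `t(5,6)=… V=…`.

span = t_max - t_min = 3.53 - 0.9 = 2.630
L(5,6) = 231, L_eff = 1 - 231/255 = 0.094118 (inverted)
t(5,6) = 3.53 - 2.630·0.094118 = 3.282
Σt over all 9·7 pixels = 1891697/12750 ≈ 148.3683922
V = pitch²·Σt = 0.79²·1891697/12750 = 92.597

t(5,6)=3.282 V=92.597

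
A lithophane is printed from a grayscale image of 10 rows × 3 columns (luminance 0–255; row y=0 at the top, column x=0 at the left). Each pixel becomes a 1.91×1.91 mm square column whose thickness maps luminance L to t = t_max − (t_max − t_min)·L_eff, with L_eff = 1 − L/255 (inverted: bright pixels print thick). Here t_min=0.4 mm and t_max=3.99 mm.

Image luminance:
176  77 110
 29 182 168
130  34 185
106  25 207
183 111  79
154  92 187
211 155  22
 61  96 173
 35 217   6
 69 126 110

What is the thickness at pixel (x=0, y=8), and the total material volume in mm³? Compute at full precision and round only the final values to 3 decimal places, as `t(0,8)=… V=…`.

span = t_max - t_min = 3.99 - 0.4 = 3.590
L(0,8) = 35, L_eff = 1 - 35/255 = 0.862745 (inverted)
t(0,8) = 3.99 - 3.590·0.862745 = 0.893
Σt over all 10·3 pixels = 130687/2125 ≈ 61.4997647
V = pitch²·Σt = 1.91²·130687/2125 = 224.357

t(0,8)=0.893 V=224.357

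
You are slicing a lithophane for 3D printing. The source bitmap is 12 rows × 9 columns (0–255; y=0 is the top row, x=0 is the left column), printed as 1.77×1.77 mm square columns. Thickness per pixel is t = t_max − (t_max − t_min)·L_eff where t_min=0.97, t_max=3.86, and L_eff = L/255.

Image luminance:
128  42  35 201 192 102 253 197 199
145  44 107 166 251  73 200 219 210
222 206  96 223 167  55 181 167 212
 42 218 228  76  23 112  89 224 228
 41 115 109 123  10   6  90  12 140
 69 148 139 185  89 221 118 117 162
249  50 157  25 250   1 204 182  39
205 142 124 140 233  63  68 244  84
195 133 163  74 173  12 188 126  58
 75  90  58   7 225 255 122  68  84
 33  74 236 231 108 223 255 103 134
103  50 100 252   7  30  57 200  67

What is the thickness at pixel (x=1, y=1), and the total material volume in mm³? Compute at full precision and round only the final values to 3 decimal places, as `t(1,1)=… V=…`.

t(1,1)=3.361 V=799.867

span = t_max - t_min = 3.86 - 0.97 = 2.890
L(1,1) = 44, L_eff = 44/255 = 0.172549
t(1,1) = 3.86 - 2.890·0.172549 = 3.361
Σt over all 12·9 pixels = 255.312
V = pitch²·Σt = 1.77²·255.312 = 799.867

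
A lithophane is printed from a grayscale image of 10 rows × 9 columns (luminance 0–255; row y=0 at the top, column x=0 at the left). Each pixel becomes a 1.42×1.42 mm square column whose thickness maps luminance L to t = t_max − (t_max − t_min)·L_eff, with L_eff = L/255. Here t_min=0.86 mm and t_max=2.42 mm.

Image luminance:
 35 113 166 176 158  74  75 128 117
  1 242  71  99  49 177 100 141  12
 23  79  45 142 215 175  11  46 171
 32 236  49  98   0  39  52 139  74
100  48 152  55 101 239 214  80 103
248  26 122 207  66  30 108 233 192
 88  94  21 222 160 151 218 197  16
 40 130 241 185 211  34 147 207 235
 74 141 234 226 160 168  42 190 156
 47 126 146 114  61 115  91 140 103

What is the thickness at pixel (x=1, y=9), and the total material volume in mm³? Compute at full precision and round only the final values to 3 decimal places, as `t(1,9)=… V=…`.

t(1,9)=1.649 V=305.762

span = t_max - t_min = 2.42 - 0.86 = 1.560
L(1,9) = 126, L_eff = 126/255 = 0.494118
t(1,9) = 2.42 - 1.560·0.494118 = 1.649
Σt over all 10·9 pixels = 64446/425 ≈ 151.6376471
V = pitch²·Σt = 1.42²·64446/425 = 305.762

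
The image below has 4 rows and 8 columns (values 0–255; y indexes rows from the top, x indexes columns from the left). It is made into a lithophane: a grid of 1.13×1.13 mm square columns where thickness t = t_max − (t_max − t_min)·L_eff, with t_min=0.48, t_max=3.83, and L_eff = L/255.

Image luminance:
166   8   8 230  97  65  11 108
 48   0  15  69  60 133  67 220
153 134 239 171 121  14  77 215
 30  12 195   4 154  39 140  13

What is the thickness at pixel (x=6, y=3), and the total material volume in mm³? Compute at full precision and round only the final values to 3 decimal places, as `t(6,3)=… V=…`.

t(6,3)=1.991 V=105.904

span = t_max - t_min = 3.83 - 0.48 = 3.350
L(6,3) = 140, L_eff = 140/255 = 0.549020
t(6,3) = 3.83 - 3.350·0.549020 = 1.991
Σt over all 4·8 pixels = 105746/1275 ≈ 82.9380392
V = pitch²·Σt = 1.13²·105746/1275 = 105.904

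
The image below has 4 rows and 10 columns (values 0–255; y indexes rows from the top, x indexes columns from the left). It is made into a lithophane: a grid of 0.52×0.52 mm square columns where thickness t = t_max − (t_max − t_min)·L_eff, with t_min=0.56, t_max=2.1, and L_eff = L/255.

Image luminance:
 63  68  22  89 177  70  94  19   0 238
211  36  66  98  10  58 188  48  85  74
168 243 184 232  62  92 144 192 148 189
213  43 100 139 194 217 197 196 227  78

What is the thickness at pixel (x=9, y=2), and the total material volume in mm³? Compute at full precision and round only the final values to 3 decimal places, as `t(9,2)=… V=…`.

span = t_max - t_min = 2.1 - 0.56 = 1.540
L(9,2) = 189, L_eff = 189/255 = 0.741176
t(9,2) = 2.1 - 1.540·0.741176 = 0.959
Σt over all 4·10 pixels = 344078/6375 ≈ 53.9730196
V = pitch²·Σt = 0.52²·344078/6375 = 14.594

t(9,2)=0.959 V=14.594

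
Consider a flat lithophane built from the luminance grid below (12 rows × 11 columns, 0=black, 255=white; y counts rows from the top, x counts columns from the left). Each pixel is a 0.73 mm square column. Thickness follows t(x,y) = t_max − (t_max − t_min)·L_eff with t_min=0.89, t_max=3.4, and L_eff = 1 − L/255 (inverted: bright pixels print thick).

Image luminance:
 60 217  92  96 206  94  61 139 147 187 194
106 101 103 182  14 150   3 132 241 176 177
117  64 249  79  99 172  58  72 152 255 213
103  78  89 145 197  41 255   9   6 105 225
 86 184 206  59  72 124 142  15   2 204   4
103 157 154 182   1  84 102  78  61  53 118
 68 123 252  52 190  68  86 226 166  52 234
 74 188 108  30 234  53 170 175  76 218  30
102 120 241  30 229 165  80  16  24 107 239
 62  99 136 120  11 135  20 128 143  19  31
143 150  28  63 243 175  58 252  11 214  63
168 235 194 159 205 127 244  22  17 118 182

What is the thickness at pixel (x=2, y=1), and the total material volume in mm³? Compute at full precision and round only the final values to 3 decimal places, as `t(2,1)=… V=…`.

t(2,1)=1.904 V=146.810

span = t_max - t_min = 3.4 - 0.89 = 2.510
L(2,1) = 103, L_eff = 1 - 103/255 = 0.596078 (inverted)
t(2,1) = 3.4 - 2.510·0.596078 = 1.904
Σt over all 12·11 pixels = 2341681/8500 ≈ 275.4918824
V = pitch²·Σt = 0.73²·2341681/8500 = 146.810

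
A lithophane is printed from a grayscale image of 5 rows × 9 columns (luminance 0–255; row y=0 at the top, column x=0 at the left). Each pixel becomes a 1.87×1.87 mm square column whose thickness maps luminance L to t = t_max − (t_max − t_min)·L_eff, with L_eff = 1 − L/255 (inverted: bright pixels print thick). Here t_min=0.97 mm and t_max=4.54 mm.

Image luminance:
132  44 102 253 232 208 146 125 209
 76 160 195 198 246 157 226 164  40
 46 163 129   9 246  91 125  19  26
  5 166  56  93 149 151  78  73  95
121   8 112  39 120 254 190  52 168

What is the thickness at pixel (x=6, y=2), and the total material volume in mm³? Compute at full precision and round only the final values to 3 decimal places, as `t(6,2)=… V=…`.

span = t_max - t_min = 4.54 - 0.97 = 3.570
L(6,2) = 125, L_eff = 1 - 125/255 = 0.509804 (inverted)
t(6,2) = 4.54 - 3.570·0.509804 = 2.720
Σt over all 5·9 pixels = 123.408
V = pitch²·Σt = 1.87²·123.408 = 431.545

t(6,2)=2.720 V=431.545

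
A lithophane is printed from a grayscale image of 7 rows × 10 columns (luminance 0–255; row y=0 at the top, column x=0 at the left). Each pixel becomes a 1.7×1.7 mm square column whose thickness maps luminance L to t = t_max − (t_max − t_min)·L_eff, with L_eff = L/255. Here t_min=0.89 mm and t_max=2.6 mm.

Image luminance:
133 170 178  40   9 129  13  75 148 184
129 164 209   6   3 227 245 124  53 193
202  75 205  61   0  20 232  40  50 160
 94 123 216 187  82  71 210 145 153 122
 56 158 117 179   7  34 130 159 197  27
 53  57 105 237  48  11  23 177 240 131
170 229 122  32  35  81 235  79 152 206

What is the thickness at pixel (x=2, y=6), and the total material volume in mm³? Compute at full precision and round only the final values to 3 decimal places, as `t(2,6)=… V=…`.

t(2,6)=1.782 V=363.828

span = t_max - t_min = 2.6 - 0.89 = 1.710
L(2,6) = 122, L_eff = 122/255 = 0.478431
t(2,6) = 2.6 - 1.710·0.478431 = 1.782
Σt over all 7·10 pixels = 1070081/8500 ≈ 125.8918824
V = pitch²·Σt = 1.7²·1070081/8500 = 363.828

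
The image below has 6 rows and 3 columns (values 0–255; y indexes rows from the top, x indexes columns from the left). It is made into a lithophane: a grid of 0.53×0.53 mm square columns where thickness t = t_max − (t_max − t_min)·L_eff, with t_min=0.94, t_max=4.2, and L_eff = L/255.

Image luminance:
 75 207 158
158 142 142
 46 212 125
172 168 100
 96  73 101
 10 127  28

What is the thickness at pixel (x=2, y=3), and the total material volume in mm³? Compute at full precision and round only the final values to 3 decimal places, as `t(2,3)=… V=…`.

span = t_max - t_min = 4.2 - 0.94 = 3.260
L(2,3) = 100, L_eff = 100/255 = 0.392157
t(2,3) = 4.2 - 3.260·0.392157 = 2.922
Σt over all 6·3 pixels = 61508/1275 ≈ 48.2415686
V = pitch²·Σt = 0.53²·61508/1275 = 13.551

t(2,3)=2.922 V=13.551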